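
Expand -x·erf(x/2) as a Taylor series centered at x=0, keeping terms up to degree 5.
x^4/(12·√(π)) - x^2/√(π)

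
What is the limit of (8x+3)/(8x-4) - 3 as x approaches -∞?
Evaluate the dominant behaviour as x → -∞; each term tends to a finite value or vanishes.
Limit = -2.

Final answer: -2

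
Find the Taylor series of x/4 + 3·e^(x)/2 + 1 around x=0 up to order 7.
x^7/3360 + x^6/480 + x^5/80 + x^4/16 + x^3/4 + 3·x^2/4 + 7·x/4 + 5/2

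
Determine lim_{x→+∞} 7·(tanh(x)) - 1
Evaluate the dominant behaviour as x → +∞; each term tends to a finite value or vanishes.
Limit = 6.

Final answer: 6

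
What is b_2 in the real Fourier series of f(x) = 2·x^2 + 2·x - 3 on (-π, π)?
b_2 = (1/π) ∫_{-π}^{π} f(x)·sin(2x) dx.
Evaluate the integral (use parity and integration by parts as needed): b_2 = -2.

Final answer: -2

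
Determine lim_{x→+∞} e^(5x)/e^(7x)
This is an ∞/∞ indeterminate form as x → +∞.
Rewrite e^(5x)/e^(7x) = e^((5−7)x) = e^(-2x); the exponent coefficient is -2 < 0 so e^(-2x) → 0.
Limit = 0.

Final answer: 0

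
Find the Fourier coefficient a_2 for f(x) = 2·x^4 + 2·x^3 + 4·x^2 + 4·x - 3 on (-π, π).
a_2 = (1/π) ∫_{-π}^{π} f(x)·cos(2x) dx.
Evaluate the integral (use parity and integration by parts as needed): a_2 = -2 + 4·π^2.

Final answer: -2 + 4·π^2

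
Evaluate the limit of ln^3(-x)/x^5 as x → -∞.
This is an ∞/∞ indeterminate form as x → -∞.
Compare growth rates of the dominant terms (exponentials ≫ polynomials ≫ logarithms), or apply L'Hôpital's rule; the quotient → 0.
Limit = 0.

Final answer: 0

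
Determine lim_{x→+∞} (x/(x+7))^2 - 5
As x → +∞: x/(x+7) = 1/(1 + 7/x) → 1, and the 2nd power of a limit-1 base also → 1; with the additive constant, 1 - 5 = -4.
Limit = -4.

Final answer: -4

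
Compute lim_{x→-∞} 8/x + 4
Evaluate the dominant behaviour as x → -∞; each term tends to a finite value or vanishes.
Limit = 4.

Final answer: 4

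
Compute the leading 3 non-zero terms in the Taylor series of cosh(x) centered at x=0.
x^4/24 + x^2/2 + 1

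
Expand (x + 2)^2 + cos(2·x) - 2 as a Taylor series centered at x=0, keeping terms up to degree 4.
2·x^4/3 - x^2 + 4·x + 3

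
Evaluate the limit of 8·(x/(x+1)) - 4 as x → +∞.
Evaluate the dominant behaviour as x → +∞; each term tends to a finite value or vanishes.
Limit = 4.

Final answer: 4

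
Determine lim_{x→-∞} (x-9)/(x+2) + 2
Evaluate the dominant behaviour as x → -∞; each term tends to a finite value or vanishes.
Limit = 3.

Final answer: 3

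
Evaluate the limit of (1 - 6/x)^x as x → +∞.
As x → +∞: this is the defining limit (1 - 6/x)^x → e^(-6).
Limit = e^(-6).

Final answer: e^(-6)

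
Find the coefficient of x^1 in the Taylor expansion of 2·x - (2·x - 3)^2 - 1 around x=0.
Expand to order 1: 2·x - (2·x - 3)^2 - 1 = 14·x - 10 + O(x^2).
The coefficient of x^1 is 14.

Final answer: 14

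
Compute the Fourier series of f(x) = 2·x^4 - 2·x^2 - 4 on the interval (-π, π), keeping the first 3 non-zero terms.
(104 - 16·π^2)·cos(x) + (-8 + 4·π^2)·cos(2·x) - 2·π^2/3 - 4 + 2·π^4/5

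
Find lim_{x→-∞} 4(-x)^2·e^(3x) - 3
The product is a 0·∞ indeterminate form at x → -∞.
Rewrite the product as 4(-x)^2 / e^(-3x) (an ∞/∞ form) and apply L'Hôpital, or use the standard hierarchy e^(3|x|) ≫ |(-x)^2| as x → -∞.
The indeterminate product → 0, so the limit = -3.

Final answer: -3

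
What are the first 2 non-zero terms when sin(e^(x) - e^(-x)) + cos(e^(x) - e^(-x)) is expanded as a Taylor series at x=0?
2·x + 1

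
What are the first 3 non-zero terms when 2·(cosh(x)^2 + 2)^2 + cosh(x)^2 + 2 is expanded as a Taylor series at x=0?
19·x^4/3 + 13·x^2 + 21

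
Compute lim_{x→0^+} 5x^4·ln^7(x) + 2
The product is a 0·∞ indeterminate form at x → 0⁺.
Rewrite the product as 5·ln^7(x) / x^(-4) and apply L'Hôpital, or use the standard hierarchy x^(-4) ≫ |ln x|^7 as x → 0⁺.
The indeterminate product → 0, so the limit = 2.

Final answer: 2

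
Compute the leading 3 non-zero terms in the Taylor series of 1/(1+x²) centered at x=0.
x^4 - x^2 + 1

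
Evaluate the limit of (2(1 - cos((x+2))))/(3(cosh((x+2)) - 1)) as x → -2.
Both numerator and denominator → 0 as x → -2; this is a 0/0 indeterminate form.
Expand each to leading order near x = -2: numerator ~ (x + 2)^2, denominator ~ 3·(x + 2)^2/2.
The limit of the ratio is 2/3.

Final answer: 2/3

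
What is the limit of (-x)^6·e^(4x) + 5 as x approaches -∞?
The product is a 0·∞ indeterminate form at x → -∞.
Rewrite the product as (-x)^6 / e^(-4x) (an ∞/∞ form) and apply L'Hôpital, or use the standard hierarchy e^(4|x|) ≫ |(-x)^6| as x → -∞.
The indeterminate product → 0, so the limit = 5.

Final answer: 5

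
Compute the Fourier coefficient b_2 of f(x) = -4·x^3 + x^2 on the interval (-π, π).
b_2 = (1/π) ∫_{-π}^{π} f(x)·sin(2x) dx.
Evaluate the integral (use parity and integration by parts as needed): b_2 = -6 + 4·π^2.

Final answer: -6 + 4·π^2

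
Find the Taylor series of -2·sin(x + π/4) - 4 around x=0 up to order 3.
√(2)·x^3/6 + √(2)·x^2/2 - √(2)·x - 4 - √(2)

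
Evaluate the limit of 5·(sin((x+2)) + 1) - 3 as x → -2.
Direct substitution at x = -2 gives 2.

Final answer: 2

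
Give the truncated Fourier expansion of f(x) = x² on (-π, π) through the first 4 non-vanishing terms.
-4·cos(x) + cos(2·x) - 4·cos(3·x)/9 + π^2/3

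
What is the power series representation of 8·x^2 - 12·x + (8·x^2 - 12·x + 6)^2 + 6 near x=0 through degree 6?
64·x^4 - 192·x^3 + 248·x^2 - 156·x + 42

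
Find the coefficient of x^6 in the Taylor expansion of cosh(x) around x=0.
Expand to order 6: cosh(x) = x^6/720 + x^4/24 + x^2/2 + 1 + O(x^7).
The coefficient of x^6 is 1/720.

Final answer: 1/720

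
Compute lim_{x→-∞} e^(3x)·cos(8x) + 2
Evaluate the dominant behaviour as x → -∞; each term tends to a finite value or vanishes.
Limit = 2.

Final answer: 2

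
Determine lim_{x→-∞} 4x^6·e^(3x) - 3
The product is a 0·∞ indeterminate form at x → -∞.
Rewrite the product as 4x^6 / e^(-3x) (an ∞/∞ form) and apply L'Hôpital, or use the standard hierarchy e^(3|x|) ≫ |x^6| as x → -∞.
The indeterminate product → 0, so the limit = -3.

Final answer: -3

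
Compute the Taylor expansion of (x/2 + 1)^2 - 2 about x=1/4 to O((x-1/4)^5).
-47/64 + 9·(x - 1/4)/8 + (x - 1/4)^2/4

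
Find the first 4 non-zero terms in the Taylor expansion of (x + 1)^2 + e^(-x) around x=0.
-x^3/6 + 3·x^2/2 + x + 2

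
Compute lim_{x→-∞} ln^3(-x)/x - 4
The quotient is an ∞/∞ indeterminate form as x → -∞.
Compare growth rates of the dominant terms (exponentials ≫ polynomials ≫ logarithms), or apply L'Hôpital's rule; the quotient → 0.
Adding the constant: 0 - 4 = -4. Limit = -4.

Final answer: -4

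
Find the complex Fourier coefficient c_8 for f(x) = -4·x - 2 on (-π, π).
Compute the real Fourier coefficients first: a_8 = 0, b_8 = 1.
Then c_8 = (a_8 − i·b_8)/2 = -i/2.

Final answer: -i/2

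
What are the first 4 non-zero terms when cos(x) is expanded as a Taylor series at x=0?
-x^6/720 + x^4/24 - x^2/2 + 1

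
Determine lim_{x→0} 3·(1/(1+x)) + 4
Direct substitution at x = 0 gives 7.

Final answer: 7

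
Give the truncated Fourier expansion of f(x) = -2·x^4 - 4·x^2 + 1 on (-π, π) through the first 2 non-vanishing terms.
(-80 + 16·π^2)·cos(x) - 2·π^4/5 - 4·π^2/3 + 1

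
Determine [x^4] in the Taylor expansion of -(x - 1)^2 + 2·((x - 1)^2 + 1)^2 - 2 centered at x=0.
Expand to order 4: -(x - 1)^2 + 2·((x - 1)^2 + 1)^2 - 2 = 2·x^4 - 8·x^3 + 15·x^2 - 14·x + 5 + O(x^5).
The coefficient of x^4 is 2.

Final answer: 2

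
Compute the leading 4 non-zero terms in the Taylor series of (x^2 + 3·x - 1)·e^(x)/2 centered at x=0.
7·x^3/6 + 7·x^2/4 + x - 1/2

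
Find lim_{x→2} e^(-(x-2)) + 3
Direct substitution at x = 2 gives 4.

Final answer: 4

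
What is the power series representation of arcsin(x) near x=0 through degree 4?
x^3/6 + x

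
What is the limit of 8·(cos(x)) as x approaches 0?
Direct substitution at x = 0 gives 8.

Final answer: 8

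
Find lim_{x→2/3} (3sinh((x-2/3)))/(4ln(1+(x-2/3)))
Both numerator and denominator → 0 as x → 2/3; this is a 0/0 indeterminate form.
Expand each to leading order near x = 2/3: numerator ~ 3·(x - 2/3), denominator ~ 4·(x - 2/3).
The limit of the ratio is 3/4.

Final answer: 3/4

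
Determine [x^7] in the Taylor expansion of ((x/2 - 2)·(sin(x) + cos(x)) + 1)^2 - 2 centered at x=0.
Expand to order 7: ((x/2 - 2)·(sin(x) + cos(x)) + 1)^2 - 2 = -179·x^7/5040 - 187·x^6/360 + 89·x^5/120 + 7·x^4/3 - 14·x^3/3 - 3·x^2/4 + 3·x - 1 + O(x^8).
The coefficient of x^7 is -179/5040.

Final answer: -179/5040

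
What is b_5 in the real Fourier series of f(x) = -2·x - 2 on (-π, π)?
b_5 = (1/π) ∫_{-π}^{π} f(x)·sin(5x) dx.
Evaluate the integral (use parity and integration by parts as needed): b_5 = -4/5.

Final answer: -4/5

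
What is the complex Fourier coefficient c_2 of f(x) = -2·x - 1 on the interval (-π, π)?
Compute the real Fourier coefficients first: a_2 = 0, b_2 = 2.
Then c_2 = (a_2 − i·b_2)/2 = -i.

Final answer: -i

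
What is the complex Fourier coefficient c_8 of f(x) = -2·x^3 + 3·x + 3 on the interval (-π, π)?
Compute the real Fourier coefficients first: a_8 = 0, b_8 = -51/64 + π^2/2.
Then c_8 = (a_8 − i·b_8)/2 = -i·π^2/4 + 51·i/128.

Final answer: -i·π^2/4 + 51·i/128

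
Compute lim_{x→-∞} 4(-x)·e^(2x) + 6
The product is a 0·∞ indeterminate form at x → -∞.
Rewrite the product as 4(-x) / e^(-2x) (an ∞/∞ form) and apply L'Hôpital, or use the standard hierarchy e^(2|x|) ≫ |(-x)| as x → -∞.
The indeterminate product → 0, so the limit = 6.

Final answer: 6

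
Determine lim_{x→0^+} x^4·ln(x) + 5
The product is a 0·∞ indeterminate form at x → 0⁺.
Rewrite the product as ln(x) / x^(-4) and apply L'Hôpital, or use the standard hierarchy x^(-4) ≫ |ln x| as x → 0⁺.
The indeterminate product → 0, so the limit = 5.

Final answer: 5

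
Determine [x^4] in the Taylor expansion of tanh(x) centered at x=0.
Expand to order 4: tanh(x) = -x^3/3 + x + O(x^5).
The coefficient of x^4 is 0.

Final answer: 0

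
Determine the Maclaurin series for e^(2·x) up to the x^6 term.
4·x^6/45 + 4·x^5/15 + 2·x^4/3 + 4·x^3/3 + 2·x^2 + 2·x + 1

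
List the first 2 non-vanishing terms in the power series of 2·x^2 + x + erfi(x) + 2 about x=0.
x·(1 + 2/√(π)) + 2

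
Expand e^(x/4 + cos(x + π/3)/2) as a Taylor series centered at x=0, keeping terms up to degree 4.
x^4·(-37·e^(1/4)/1536 + √(3)·e^(1/4)/64) + x^3·(-e^(1/4)/192 + 11·√(3)·e^(1/4)/192) - √(3)·x^2·e^(1/4)/16 + x·(-√(3)·e^(1/4)/4 + e^(1/4)/4) + e^(1/4)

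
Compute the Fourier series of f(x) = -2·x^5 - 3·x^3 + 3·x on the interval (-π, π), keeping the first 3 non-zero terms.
(-438 - 4·π^4 + 74·π^2)·sin(x) + (-7·π^2 + 15/2 + 2·π^4)·sin(2·x) + (-4·π^4/3 + 110/81 + 26·π^2/27)·sin(3·x)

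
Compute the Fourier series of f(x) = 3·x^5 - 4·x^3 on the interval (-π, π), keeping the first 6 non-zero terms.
(-128·π^2 + 6·π^4 + 768)·sin(x) + (-3·π^4 - 57/2 + 19·π^2)·sin(2·x) + (-64·π^2/9 + 128/27 + 2·π^4)·sin(3·x) + (-3·π^4/2 - 93/64 + 31·π^2/8)·sin(4·x) + (-64·π^2/25 + 384/625 + 6·π^4/5)·sin(5·x) + (-π^4 - 17/54 + 17·π^2/9)·sin(6·x)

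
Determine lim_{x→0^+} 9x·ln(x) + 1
The product is a 0·∞ indeterminate form at x → 0⁺.
Rewrite the product as 9·ln(x) / x^(-1) and apply L'Hôpital, or use the standard hierarchy x^(-1) ≫ |ln x| as x → 0⁺.
The indeterminate product → 0, so the limit = 1.

Final answer: 1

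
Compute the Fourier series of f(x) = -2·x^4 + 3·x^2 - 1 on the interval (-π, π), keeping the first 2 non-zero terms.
(-108 + 16·π^2)·cos(x) - 2·π^4/5 - 1 + π^2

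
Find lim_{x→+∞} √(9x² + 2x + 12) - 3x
As x → +∞: multiply by the conjugate to get (2x+12)/(√(9x²+2x+12)+3x); the denominator ~ 6x, so the limit is 2/6 = 1/3.
Limit = 1/3.

Final answer: 1/3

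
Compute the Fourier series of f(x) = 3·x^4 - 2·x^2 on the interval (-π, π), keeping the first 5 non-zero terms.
(152 - 24·π^2)·cos(x) + (-11 + 6·π^2)·cos(2·x) + (8/3 - 8·π^2/3)·cos(3·x) + (-17/16 + 3·π^2/2)·cos(4·x) - 2·π^2/3 + 3·π^4/5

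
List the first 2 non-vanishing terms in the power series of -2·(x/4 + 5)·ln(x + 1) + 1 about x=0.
1 - 10·x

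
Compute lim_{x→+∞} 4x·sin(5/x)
As x → +∞: let u = 5/x → 0⁺; then 4·x·sin(5/x) = 4·5·sin(u)/u → 4·5·1 = 20.
Limit = 20.

Final answer: 20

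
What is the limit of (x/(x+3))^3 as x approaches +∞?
As x → +∞: x/(x+3) = 1/(1 + 3/x) → 1, and the 3rd power of a limit-1 base also → 1.
Limit = 1.

Final answer: 1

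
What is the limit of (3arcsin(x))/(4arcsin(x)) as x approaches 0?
Both numerator and denominator → 0 as x → 0; this is a 0/0 indeterminate form.
Expand each to leading order near x = 0: numerator ~ 3·x, denominator ~ 4·x.
The limit of the ratio is 3/4.

Final answer: 3/4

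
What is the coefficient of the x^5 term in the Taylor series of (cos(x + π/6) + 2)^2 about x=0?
Expand to order 5: (cos(x + π/6) + 2)^2 = x^5·(√(3)/2 + 2)^2·(-√(3)/(16·(√(3)/2 + 2)^2) - 1/(120·(√(3)/2 + 2))) + x^4·(√(3)/2 + 2)^2·(5/(48·(√(3)/2 + 2)^2) + √(3)/(24·(√(3)/2 + 2))) + x^3·(√(3)/2 + 2)^2·(√(3)/(4·(√(3)/2 + 2)^2) + 1/(6·(√(3)/2 + 2))) + x^2·(√(3)/2 + 2)^2·(-√(3)/(2·(√(3)/2 + 2)) + 1/(4·(√(3)/2 + 2)^2)) + x·(-2 - √(3)/2) + (√(3)/2 + 2)^2 + O(x^6).
The coefficient of x^5 is (√(3)/2 + 2)^2·(-√(3)/(16·(√(3)/2 + 2)^2) - 1/(120·(√(3)/2 + 2))).

Final answer: (√(3)/2 + 2)^2·(-√(3)/(16·(√(3)/2 + 2)^2) - 1/(120·(√(3)/2 + 2)))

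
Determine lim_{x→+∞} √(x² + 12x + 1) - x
This is an ∞ − ∞ indeterminate form.
Multiply and divide by the conjugate √(x²+12x + 1) + x; the x² terms cancel, leaving (12x + 1)/(√(x²+12x + 1)+x) → 12/2 = 6.
Limit = 6.

Final answer: 6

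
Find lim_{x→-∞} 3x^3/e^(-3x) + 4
The quotient is an ∞/∞ indeterminate form as x → -∞.
Compare growth rates of the dominant terms (exponentials ≫ polynomials ≫ logarithms), or apply L'Hôpital's rule; the quotient → 0.
Adding the constant: 0 + 4 = 4. Limit = 4.

Final answer: 4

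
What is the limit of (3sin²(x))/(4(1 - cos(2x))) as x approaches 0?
Both numerator and denominator → 0 as x → 0; this is a 0/0 indeterminate form.
Expand each to leading order near x = 0: numerator ~ 3·x^2, denominator ~ 8·x^2.
The limit of the ratio is 3/8.

Final answer: 3/8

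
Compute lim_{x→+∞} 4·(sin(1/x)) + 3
Evaluate the dominant behaviour as x → +∞; each term tends to a finite value or vanishes.
Limit = 3.

Final answer: 3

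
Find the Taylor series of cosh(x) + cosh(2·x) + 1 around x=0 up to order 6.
13·x^6/144 + 17·x^4/24 + 5·x^2/2 + 3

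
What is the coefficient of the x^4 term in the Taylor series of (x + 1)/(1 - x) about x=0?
Expand to order 4: (x + 1)/(1 - x) = 2·x^4 + 2·x^3 + 2·x^2 + 2·x + 1 + O(x^5).
The coefficient of x^4 is 2.

Final answer: 2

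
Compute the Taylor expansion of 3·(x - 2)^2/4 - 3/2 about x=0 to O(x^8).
3·x^2/4 - 3·x + 3/2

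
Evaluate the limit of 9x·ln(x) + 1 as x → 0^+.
The product is a 0·∞ indeterminate form at x → 0⁺.
Rewrite the product as 9·ln(x) / x^(-1) and apply L'Hôpital, or use the standard hierarchy x^(-1) ≫ |ln x| as x → 0⁺.
The indeterminate product → 0, so the limit = 1.

Final answer: 1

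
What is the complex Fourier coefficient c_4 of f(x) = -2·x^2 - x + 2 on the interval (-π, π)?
Compute the real Fourier coefficients first: a_4 = -1/2, b_4 = 1/2.
Then c_4 = (a_4 − i·b_4)/2 = -1/4 - i/4.

Final answer: -1/4 - i/4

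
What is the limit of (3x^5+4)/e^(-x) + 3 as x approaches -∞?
The quotient is an ∞/∞ indeterminate form as x → -∞.
Compare growth rates of the dominant terms (exponentials ≫ polynomials ≫ logarithms), or apply L'Hôpital's rule; the quotient → 0.
Adding the constant: 0 + 3 = 3. Limit = 3.

Final answer: 3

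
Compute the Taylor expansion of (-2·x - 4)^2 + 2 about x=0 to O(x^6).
4·x^2 + 16·x + 18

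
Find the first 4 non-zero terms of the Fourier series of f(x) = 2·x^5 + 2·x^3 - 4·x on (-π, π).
(-76·π^2 + 4·π^4 + 448)·sin(x) + (-2·π^4 - 8 + 8·π^2)·sin(2·x) + (-44·π^2/27 - 128/81 + 4·π^4/3)·sin(3·x) + (-π^4 + 61/32 + π^2/4)·sin(4·x)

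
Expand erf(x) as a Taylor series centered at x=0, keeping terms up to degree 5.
x^5/(5·√(π)) - 2·x^3/(3·√(π)) + 2·x/√(π)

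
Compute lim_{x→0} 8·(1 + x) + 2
Direct substitution at x = 0 gives 10.

Final answer: 10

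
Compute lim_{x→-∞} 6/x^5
Evaluate the dominant behaviour as x → -∞; each term tends to a finite value or vanishes.
Limit = 0.

Final answer: 0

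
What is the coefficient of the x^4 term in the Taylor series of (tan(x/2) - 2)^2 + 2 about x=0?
Expand to order 4: (tan(x/2) - 2)^2 + 2 = x^4/24 - x^3/6 + x^2/4 - 2·x + 6 + O(x^5).
The coefficient of x^4 is 1/24.

Final answer: 1/24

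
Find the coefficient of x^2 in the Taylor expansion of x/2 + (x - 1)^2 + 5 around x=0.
Expand to order 2: x/2 + (x - 1)^2 + 5 = x^2 - 3·x/2 + 6 + O(x^3).
The coefficient of x^2 is 1.

Final answer: 1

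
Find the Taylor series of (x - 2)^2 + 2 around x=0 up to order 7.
x^2 - 4·x + 6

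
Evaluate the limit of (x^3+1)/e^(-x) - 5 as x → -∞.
The quotient is an ∞/∞ indeterminate form as x → -∞.
Compare growth rates of the dominant terms (exponentials ≫ polynomials ≫ logarithms), or apply L'Hôpital's rule; the quotient → 0.
Adding the constant: 0 - 5 = -5. Limit = -5.

Final answer: -5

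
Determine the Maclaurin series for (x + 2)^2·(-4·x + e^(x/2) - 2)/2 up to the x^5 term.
31·x^5/1920 + 7·x^4/64 - 35·x^3/24 - 29·x^2/4 - 9·x - 2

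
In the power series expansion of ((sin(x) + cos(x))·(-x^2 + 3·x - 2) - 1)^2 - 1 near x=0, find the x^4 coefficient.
Expand to order 4: ((sin(x) + cos(x))·(-x^2 + 3·x - 2) - 1)^2 - 1 = 31·x^4/6 + 19·x^3 - 17·x^2 - 6·x + 8 + O(x^5).
The coefficient of x^4 is 31/6.

Final answer: 31/6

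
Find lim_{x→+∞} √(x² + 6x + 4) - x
As x → +∞: multiply by the conjugate to get (6x+4)/(√(x²+6x+4)+x); the denominator ~ 2x, so the limit is 6/2 = 3.
Limit = 3.

Final answer: 3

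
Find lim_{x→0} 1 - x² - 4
Direct substitution at x = 0 gives -3.

Final answer: -3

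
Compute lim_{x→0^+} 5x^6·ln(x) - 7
The product is a 0·∞ indeterminate form at x → 0⁺.
Rewrite the product as 5·ln(x) / x^(-6) and apply L'Hôpital, or use the standard hierarchy x^(-6) ≫ |ln x| as x → 0⁺.
The indeterminate product → 0, so the limit = -7.

Final answer: -7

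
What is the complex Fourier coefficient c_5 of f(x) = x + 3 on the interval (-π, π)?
Compute the real Fourier coefficients first: a_5 = 0, b_5 = 2/5.
Then c_5 = (a_5 − i·b_5)/2 = -i/5.

Final answer: -i/5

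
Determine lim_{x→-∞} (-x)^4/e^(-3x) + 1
The quotient is an ∞/∞ indeterminate form as x → -∞.
Compare growth rates of the dominant terms (exponentials ≫ polynomials ≫ logarithms), or apply L'Hôpital's rule; the quotient → 0.
Adding the constant: 0 + 1 = 1. Limit = 1.

Final answer: 1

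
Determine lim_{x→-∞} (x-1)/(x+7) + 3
Evaluate the dominant behaviour as x → -∞; each term tends to a finite value or vanishes.
Limit = 4.

Final answer: 4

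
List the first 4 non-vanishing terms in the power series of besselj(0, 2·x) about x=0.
-x^6/36 + x^4/4 - x^2 + 1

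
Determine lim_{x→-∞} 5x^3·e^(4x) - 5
The product is a 0·∞ indeterminate form at x → -∞.
Rewrite the product as 5x^3 / e^(-4x) (an ∞/∞ form) and apply L'Hôpital, or use the standard hierarchy e^(4|x|) ≫ |x^3| as x → -∞.
The indeterminate product → 0, so the limit = -5.

Final answer: -5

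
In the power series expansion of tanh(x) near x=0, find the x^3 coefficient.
Expand to order 3: tanh(x) = -x^3/3 + x + O(x^4).
The coefficient of x^3 is -1/3.

Final answer: -1/3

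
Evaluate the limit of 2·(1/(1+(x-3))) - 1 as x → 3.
Direct substitution at x = 3 gives 1.

Final answer: 1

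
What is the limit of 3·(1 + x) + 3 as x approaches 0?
Direct substitution at x = 0 gives 6.

Final answer: 6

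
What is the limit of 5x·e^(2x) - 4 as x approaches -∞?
The product is a 0·∞ indeterminate form at x → -∞.
Rewrite the product as 5x / e^(-2x) (an ∞/∞ form) and apply L'Hôpital, or use the standard hierarchy e^(2|x|) ≫ |x| as x → -∞.
The indeterminate product → 0, so the limit = -4.

Final answer: -4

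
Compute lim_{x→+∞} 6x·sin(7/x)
As x → +∞: let u = 7/x → 0⁺; then 6·x·sin(7/x) = 6·7·sin(u)/u → 6·7·1 = 42.
Limit = 42.

Final answer: 42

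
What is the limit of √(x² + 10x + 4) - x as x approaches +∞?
This is an ∞ − ∞ indeterminate form.
Multiply and divide by the conjugate √(x²+10x + 4) + x; the x² terms cancel, leaving (10x + 4)/(√(x²+10x + 4)+x) → 10/2 = 5.
Limit = 5.

Final answer: 5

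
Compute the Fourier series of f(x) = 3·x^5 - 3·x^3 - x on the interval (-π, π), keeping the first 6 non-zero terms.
(-126·π^2 + 6·π^4 + 754)·sin(x) + (-3·π^4 - 26 + 18·π^2)·sin(2·x) + (-58·π^2/9 + 98/27 + 2·π^4)·sin(3·x) + (-3·π^4/2 - 49/64 + 27·π^2/8)·sin(4·x) + (-54·π^2/25 + 74/625 + 6·π^4/5)·sin(5·x) + (-π^4 + 2/27 + 14·π^2/9)·sin(6·x)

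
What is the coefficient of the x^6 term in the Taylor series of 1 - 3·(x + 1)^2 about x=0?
Expand to order 6: 1 - 3·(x + 1)^2 = -3·x^2 - 6·x - 2 + O(x^7).
The coefficient of x^6 is 0.

Final answer: 0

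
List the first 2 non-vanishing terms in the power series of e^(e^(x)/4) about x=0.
x·e^(1/4)/4 + e^(1/4)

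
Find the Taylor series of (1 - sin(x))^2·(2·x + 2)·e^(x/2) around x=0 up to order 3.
35·x^3/24 - 11·x^2/4 - x + 2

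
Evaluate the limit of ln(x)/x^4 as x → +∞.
This is an ∞/∞ indeterminate form as x → +∞.
The polynomial denominator x^4 dominates the logarithmic numerator (any positive power of x ≫ ln(x) as x → ∞), so the quotient → 0.
Limit = 0.

Final answer: 0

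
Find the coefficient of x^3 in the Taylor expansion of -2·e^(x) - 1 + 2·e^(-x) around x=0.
Expand to order 3: -2·e^(x) - 1 + 2·e^(-x) = -2·x^3/3 - 4·x - 1 + O(x^4).
The coefficient of x^3 is -2/3.

Final answer: -2/3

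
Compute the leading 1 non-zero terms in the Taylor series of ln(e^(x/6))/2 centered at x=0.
x/12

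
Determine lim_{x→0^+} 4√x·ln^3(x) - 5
The product is a 0·∞ indeterminate form at x → 0⁺.
Rewrite the product as 4·ln^3(x) / x^(-1/2) and apply L'Hôpital, or use the standard hierarchy x^(-1/2) ≫ |ln x|^3 as x → 0⁺.
The indeterminate product → 0, so the limit = -5.

Final answer: -5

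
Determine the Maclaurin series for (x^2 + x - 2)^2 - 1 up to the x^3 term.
2·x^3 - 3·x^2 - 4·x + 3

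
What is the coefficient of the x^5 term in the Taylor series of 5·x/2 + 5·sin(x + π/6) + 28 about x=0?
Expand to order 5: 5·x/2 + 5·sin(x + π/6) + 28 = √(3)·x^5/48 + 5·x^4/48 - 5·√(3)·x^3/12 - 5·x^2/4 + x·(5/2 + 5·√(3)/2) + 61/2 + O(x^6).
The coefficient of x^5 is √(3)/48.

Final answer: √(3)/48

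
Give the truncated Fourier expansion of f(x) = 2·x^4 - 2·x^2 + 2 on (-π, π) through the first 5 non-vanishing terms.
(104 - 16·π^2)·cos(x) + (-8 + 4·π^2)·cos(2·x) + (56/27 - 16·π^2/9)·cos(3·x) + (-7/8 + π^2)·cos(4·x) - 2·π^2/3 + 2 + 2·π^4/5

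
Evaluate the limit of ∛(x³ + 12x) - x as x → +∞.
This is an ∞ − ∞ indeterminate form.
Multiply by (A² + AB + B²)/(A² + AB + B²) where A = ∛(x³+12x), B = x to use A³ − B³ = (A−B)(A²+AB+B²); the x³ terms cancel, leaving (12x)/(A²+AB+B²) with denominator ~ 3x², so the limit is 0.
Limit = 0.

Final answer: 0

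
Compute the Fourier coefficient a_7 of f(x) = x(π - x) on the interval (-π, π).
a_7 = (1/π) ∫_{-π}^{π} f(x)·cos(7x) dx.
Evaluate the integral (use parity and integration by parts as needed): a_7 = 4/49.

Final answer: 4/49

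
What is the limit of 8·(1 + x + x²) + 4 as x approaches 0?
Direct substitution at x = 0 gives 12.

Final answer: 12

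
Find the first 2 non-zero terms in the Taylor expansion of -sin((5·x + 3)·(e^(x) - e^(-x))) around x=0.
-10·x^2 - 6·x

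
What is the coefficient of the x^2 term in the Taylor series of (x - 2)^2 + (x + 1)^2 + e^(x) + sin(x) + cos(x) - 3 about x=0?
Expand to order 2: (x - 2)^2 + (x + 1)^2 + e^(x) + sin(x) + cos(x) - 3 = 2·x^2 + 4 + O(x^3).
The coefficient of x^2 is 2.

Final answer: 2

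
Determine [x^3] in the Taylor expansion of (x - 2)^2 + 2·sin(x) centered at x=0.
Expand to order 3: (x - 2)^2 + 2·sin(x) = -x^3/3 + x^2 - 2·x + 4 + O(x^4).
The coefficient of x^3 is -1/3.

Final answer: -1/3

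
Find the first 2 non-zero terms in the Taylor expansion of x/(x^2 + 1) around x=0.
-x^3 + x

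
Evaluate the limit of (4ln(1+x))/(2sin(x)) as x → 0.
Both numerator and denominator → 0 as x → 0; this is a 0/0 indeterminate form.
Expand each to leading order near x = 0: numerator ~ 4·x, denominator ~ 2·x.
The limit of the ratio is 2.

Final answer: 2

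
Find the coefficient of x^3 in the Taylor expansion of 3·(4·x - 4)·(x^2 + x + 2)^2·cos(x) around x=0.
Expand to order 3: 3·(4·x - 4)·(x^2 + x + 2)^2·cos(x) = 36·x^3 + 12·x^2 - 48 + O(x^4).
The coefficient of x^3 is 36.

Final answer: 36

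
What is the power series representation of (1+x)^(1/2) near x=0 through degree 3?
x^3/16 - x^2/8 + x/2 + 1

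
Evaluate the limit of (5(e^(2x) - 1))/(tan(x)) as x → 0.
Both numerator and denominator → 0 as x → 0; this is a 0/0 indeterminate form.
Expand each to leading order near x = 0: numerator ~ 10·x, denominator ~ x.
The limit of the ratio is 10.

Final answer: 10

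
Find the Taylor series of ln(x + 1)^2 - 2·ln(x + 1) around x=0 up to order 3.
-5·x^3/3 + 2·x^2 - 2·x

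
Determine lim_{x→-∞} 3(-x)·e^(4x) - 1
The product is a 0·∞ indeterminate form at x → -∞.
Rewrite the product as 3(-x) / e^(-4x) (an ∞/∞ form) and apply L'Hôpital, or use the standard hierarchy e^(4|x|) ≫ |(-x)| as x → -∞.
The indeterminate product → 0, so the limit = -1.

Final answer: -1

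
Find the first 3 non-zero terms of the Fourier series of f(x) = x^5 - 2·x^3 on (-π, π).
(-44·π^2 + 2·π^4 + 264)·sin(x) + (-π^4 - 21/2 + 7·π^2)·sin(2·x) + (-76·π^2/27 + 152/81 + 2·π^4/3)·sin(3·x)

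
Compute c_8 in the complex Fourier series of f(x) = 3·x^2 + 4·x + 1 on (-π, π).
Compute the real Fourier coefficients first: a_8 = 3/16, b_8 = -1.
Then c_8 = (a_8 − i·b_8)/2 = 3/32 + i/2.

Final answer: 3/32 + i/2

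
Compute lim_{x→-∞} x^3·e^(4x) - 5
The product is a 0·∞ indeterminate form at x → -∞.
Rewrite the product as x^3 / e^(-4x) (an ∞/∞ form) and apply L'Hôpital, or use the standard hierarchy e^(4|x|) ≫ |x^3| as x → -∞.
The indeterminate product → 0, so the limit = -5.

Final answer: -5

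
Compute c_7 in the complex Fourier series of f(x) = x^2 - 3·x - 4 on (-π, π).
Compute the real Fourier coefficients first: a_7 = -4/49, b_7 = -6/7.
Then c_7 = (a_7 − i·b_7)/2 = -2/49 + 3·i/7.

Final answer: -2/49 + 3·i/7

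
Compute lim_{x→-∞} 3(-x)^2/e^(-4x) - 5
The quotient is an ∞/∞ indeterminate form as x → -∞.
Compare growth rates of the dominant terms (exponentials ≫ polynomials ≫ logarithms), or apply L'Hôpital's rule; the quotient → 0.
Adding the constant: 0 - 5 = -5. Limit = -5.

Final answer: -5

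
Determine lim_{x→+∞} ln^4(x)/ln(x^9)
This is an ∞/∞ indeterminate form as x → +∞.
Write ln(x^9) = 9·ln(x), reducing the quotient to ln^3(x)/9 → ∞.
Limit = ∞.

Final answer: ∞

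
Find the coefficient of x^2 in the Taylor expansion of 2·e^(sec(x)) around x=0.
Expand to order 2: 2·e^(sec(x)) = e·x^2 + 2·e + O(x^3).
The coefficient of x^2 is e.

Final answer: e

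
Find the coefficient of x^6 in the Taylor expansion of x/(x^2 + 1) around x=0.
Expand to order 6: x/(x^2 + 1) = x^5 - x^3 + x + O(x^7).
The coefficient of x^6 is 0.

Final answer: 0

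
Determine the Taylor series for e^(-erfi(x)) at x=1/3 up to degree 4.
e^(-erfi(1/3)) - 2·e^(1/9)·e^(-erfi(1/3))·(x - 1/3)/√(π) + (-2·π·e^(1/9) + 6·√(π)·e^(2/9))·e^(-erfi(1/3))·(x - 1/3)^2/(3·π^(3/2)) + (-22·π^(5/2)·e^(1/9) - 36·π^(3/2)·e^(1/3) + 36·π^2·e^(2/9))·e^(-erfi(1/3))·(x - 1/3)^3/(27·π^3) + (-108·π^(7/2)·e^(1/3) - 29·π^(9/2)·e^(1/9) + 54·π^3·e^(4/9) + 150·π^4·e^(2/9))·e^(-erfi(1/3))·(x - 1/3)^4/(81·π^5)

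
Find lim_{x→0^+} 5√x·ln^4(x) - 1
The product is a 0·∞ indeterminate form at x → 0⁺.
Rewrite the product as 5·ln^4(x) / x^(-1/2) and apply L'Hôpital, or use the standard hierarchy x^(-1/2) ≫ |ln x|^4 as x → 0⁺.
The indeterminate product → 0, so the limit = -1.

Final answer: -1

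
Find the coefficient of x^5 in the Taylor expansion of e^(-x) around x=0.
Expand to order 5: e^(-x) = -x^5/120 + x^4/24 - x^3/6 + x^2/2 - x + 1 + O(x^6).
The coefficient of x^5 is -1/120.

Final answer: -1/120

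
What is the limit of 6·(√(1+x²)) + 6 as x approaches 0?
Direct substitution at x = 0 gives 12.

Final answer: 12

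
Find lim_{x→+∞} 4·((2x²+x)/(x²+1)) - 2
Evaluate the dominant behaviour as x → +∞; each term tends to a finite value or vanishes.
Limit = 6.

Final answer: 6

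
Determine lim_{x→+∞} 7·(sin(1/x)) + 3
Evaluate the dominant behaviour as x → +∞; each term tends to a finite value or vanishes.
Limit = 3.

Final answer: 3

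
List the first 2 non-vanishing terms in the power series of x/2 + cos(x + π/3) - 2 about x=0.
x·(1/2 - √(3)/2) - 3/2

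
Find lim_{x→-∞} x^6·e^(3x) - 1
The product is a 0·∞ indeterminate form at x → -∞.
Rewrite the product as x^6 / e^(-3x) (an ∞/∞ form) and apply L'Hôpital, or use the standard hierarchy e^(3|x|) ≫ |x^6| as x → -∞.
The indeterminate product → 0, so the limit = -1.

Final answer: -1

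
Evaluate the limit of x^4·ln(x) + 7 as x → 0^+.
The product is a 0·∞ indeterminate form at x → 0⁺.
Rewrite the product as ln(x) / x^(-4) and apply L'Hôpital, or use the standard hierarchy x^(-4) ≫ |ln x| as x → 0⁺.
The indeterminate product → 0, so the limit = 7.

Final answer: 7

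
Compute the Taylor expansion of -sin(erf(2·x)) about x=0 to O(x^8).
x^7·(1024/(315·π^(7/2)) + 512/(9·π^(5/2)) + 128/(21·√(π)) + 4864/(45·π^(3/2))) + x^5·(-128/(3·π^(3/2)) - 32/(5·√(π)) - 128/(15·π^(5/2))) + x^3·(32/(3·π^(3/2)) + 16/(3·√(π))) - 4·x/√(π)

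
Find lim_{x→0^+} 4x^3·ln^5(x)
This is a 0·∞ indeterminate form at x → 0⁺.
Rewrite the product as 4·ln^5(x) / x^(-3) and apply L'Hôpital, or use the standard hierarchy x^(-3) ≫ |ln x|^5 as x → 0⁺.
The indeterminate product → 0, so the limit = 0.

Final answer: 0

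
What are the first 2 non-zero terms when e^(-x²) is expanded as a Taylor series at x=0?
1 - x^2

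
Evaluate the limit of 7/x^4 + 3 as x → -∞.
Evaluate the dominant behaviour as x → -∞; each term tends to a finite value or vanishes.
Limit = 3.

Final answer: 3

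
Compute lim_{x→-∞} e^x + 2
Evaluate the dominant behaviour as x → -∞; each term tends to a finite value or vanishes.
Limit = 2.

Final answer: 2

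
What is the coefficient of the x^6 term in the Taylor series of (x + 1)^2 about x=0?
Expand to order 6: (x + 1)^2 = x^2 + 2·x + 1 + O(x^7).
The coefficient of x^6 is 0.

Final answer: 0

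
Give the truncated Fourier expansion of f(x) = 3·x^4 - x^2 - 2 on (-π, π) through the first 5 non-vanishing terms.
(148 - 24·π^2)·cos(x) + (-10 + 6·π^2)·cos(2·x) + (20/9 - 8·π^2/3)·cos(3·x) + (-13/16 + 3·π^2/2)·cos(4·x) - π^2/3 - 2 + 3·π^4/5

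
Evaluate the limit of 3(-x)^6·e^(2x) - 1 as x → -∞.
The product is a 0·∞ indeterminate form at x → -∞.
Rewrite the product as 3(-x)^6 / e^(-2x) (an ∞/∞ form) and apply L'Hôpital, or use the standard hierarchy e^(2|x|) ≫ |(-x)^6| as x → -∞.
The indeterminate product → 0, so the limit = -1.

Final answer: -1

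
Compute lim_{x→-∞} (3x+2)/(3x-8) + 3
Evaluate the dominant behaviour as x → -∞; each term tends to a finite value or vanishes.
Limit = 4.

Final answer: 4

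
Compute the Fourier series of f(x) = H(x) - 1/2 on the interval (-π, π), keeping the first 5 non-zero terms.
2·sin(x)/π + 2·sin(3·x)/(3·π) + 2·sin(5·x)/(5·π) + 2·sin(7·x)/(7·π) + 2·sin(9·x)/(9·π)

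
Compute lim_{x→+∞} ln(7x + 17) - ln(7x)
This is an ∞ − ∞ indeterminate form.
Combine the logarithms: ln(7x+17) − ln(7x) = ln((7x+17)/(7x)) = ln(1 + 17/(7x)) → ln(1) = 0.
Limit = 0.

Final answer: 0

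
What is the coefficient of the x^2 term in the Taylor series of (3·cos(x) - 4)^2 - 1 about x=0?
Expand to order 2: (3·cos(x) - 4)^2 - 1 = 3·x^2 + O(x^3).
The coefficient of x^2 is 3.

Final answer: 3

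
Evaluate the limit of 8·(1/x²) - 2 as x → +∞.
Evaluate the dominant behaviour as x → +∞; each term tends to a finite value or vanishes.
Limit = -2.

Final answer: -2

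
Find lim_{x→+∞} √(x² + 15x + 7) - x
This is an ∞ − ∞ indeterminate form.
Multiply and divide by the conjugate √(x²+15x + 7) + x; the x² terms cancel, leaving (15x + 7)/(√(x²+15x + 7)+x) → 15/2.
Limit = 15/2.

Final answer: 15/2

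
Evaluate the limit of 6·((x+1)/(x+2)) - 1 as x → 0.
Direct substitution at x = 0 gives 2.

Final answer: 2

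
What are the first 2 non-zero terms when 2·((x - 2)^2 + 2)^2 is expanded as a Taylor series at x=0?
72 - 96·x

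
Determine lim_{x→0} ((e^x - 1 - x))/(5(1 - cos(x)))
Both numerator and denominator → 0 as x → 0; this is a 0/0 indeterminate form.
Expand each to leading order near x = 0: numerator ~ x^2/2, denominator ~ 5·x^2/2.
The limit of the ratio is 1/5.

Final answer: 1/5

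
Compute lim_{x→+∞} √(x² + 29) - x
This is an ∞ − ∞ indeterminate form.
Multiply and divide by the conjugate √(x²+29) + x; the x² terms cancel, leaving 29/(√(x²+29)+x) → 0.
Limit = 0.

Final answer: 0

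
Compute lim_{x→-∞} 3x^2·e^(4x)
This is a 0·∞ indeterminate form at x → -∞.
Rewrite the product as 3x^2 / e^(-4x) (an ∞/∞ form) and apply L'Hôpital, or use the standard hierarchy e^(4|x|) ≫ |x^2| as x → -∞.
The indeterminate product → 0, so the limit = 0.

Final answer: 0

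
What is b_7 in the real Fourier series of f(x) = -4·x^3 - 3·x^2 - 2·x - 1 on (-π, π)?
b_7 = (1/π) ∫_{-π}^{π} f(x)·sin(7x) dx.
Evaluate the integral (use parity and integration by parts as needed): b_7 = -8·π^2/7 - 148/343.

Final answer: -8·π^2/7 - 148/343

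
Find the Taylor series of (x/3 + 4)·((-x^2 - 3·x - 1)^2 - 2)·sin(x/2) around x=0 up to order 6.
-4649·x^6/11520 + 653·x^5/320 + 1921·x^4/144 + 277·x^3/12 + 71·x^2/6 - 2·x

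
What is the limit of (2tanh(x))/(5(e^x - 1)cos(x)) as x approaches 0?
Both numerator and denominator → 0 as x → 0; this is a 0/0 indeterminate form.
Expand each to leading order near x = 0: numerator ~ 2·x, denominator ~ 5·x.
The limit of the ratio is 2/5.

Final answer: 2/5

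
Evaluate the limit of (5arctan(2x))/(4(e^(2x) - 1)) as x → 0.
Both numerator and denominator → 0 as x → 0; this is a 0/0 indeterminate form.
Expand each to leading order near x = 0: numerator ~ 10·x, denominator ~ 8·x.
The limit of the ratio is 5/4.

Final answer: 5/4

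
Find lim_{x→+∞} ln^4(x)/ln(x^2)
This is an ∞/∞ indeterminate form as x → +∞.
Write ln(x^2) = 2·ln(x), reducing the quotient to ln^3(x)/2 → ∞.
Limit = ∞.

Final answer: ∞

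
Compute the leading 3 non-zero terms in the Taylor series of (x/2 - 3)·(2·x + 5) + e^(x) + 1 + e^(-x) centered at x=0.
2·x^2 - 7·x/2 - 12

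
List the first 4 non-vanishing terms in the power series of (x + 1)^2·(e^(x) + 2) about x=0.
13·x^3/6 + 11·x^2/2 + 7·x + 3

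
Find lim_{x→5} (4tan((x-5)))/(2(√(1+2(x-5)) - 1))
Both numerator and denominator → 0 as x → 5; this is a 0/0 indeterminate form.
Expand each to leading order near x = 5: numerator ~ 4·(x - 5), denominator ~ 2·(x - 5).
The limit of the ratio is 2.

Final answer: 2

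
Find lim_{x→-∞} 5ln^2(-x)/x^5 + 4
The quotient is an ∞/∞ indeterminate form as x → -∞.
Compare growth rates of the dominant terms (exponentials ≫ polynomials ≫ logarithms), or apply L'Hôpital's rule; the quotient → 0.
Adding the constant: 0 + 4 = 4. Limit = 4.

Final answer: 4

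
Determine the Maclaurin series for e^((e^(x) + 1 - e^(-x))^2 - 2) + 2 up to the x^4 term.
164·x^4·e^(-1)/3 + 82·x^3·e^(-1)/3 + 12·x^2·e^(-1) + 4·x·e^(-1) + e^(-1) + 2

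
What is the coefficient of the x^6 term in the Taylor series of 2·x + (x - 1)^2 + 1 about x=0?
Expand to order 6: 2·x + (x - 1)^2 + 1 = x^2 + 2 + O(x^7).
The coefficient of x^6 is 0.

Final answer: 0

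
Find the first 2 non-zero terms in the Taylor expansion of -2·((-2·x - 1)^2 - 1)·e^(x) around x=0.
-16·x^2 - 8·x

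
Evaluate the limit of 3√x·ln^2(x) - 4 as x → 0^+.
The product is a 0·∞ indeterminate form at x → 0⁺.
Rewrite the product as 3·ln^2(x) / x^(-1/2) and apply L'Hôpital, or use the standard hierarchy x^(-1/2) ≫ |ln x|^2 as x → 0⁺.
The indeterminate product → 0, so the limit = -4.

Final answer: -4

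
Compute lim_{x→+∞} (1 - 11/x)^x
As x → +∞: this is the defining limit (1 - 11/x)^x → e^(-11).
Limit = e^(-11).

Final answer: e^(-11)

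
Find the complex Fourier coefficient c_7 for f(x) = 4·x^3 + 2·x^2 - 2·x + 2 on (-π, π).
Compute the real Fourier coefficients first: a_7 = -8/49, b_7 = -244/343 + 8·π^2/7.
Then c_7 = (a_7 − i·b_7)/2 = -4/49 - 4·i·π^2/7 + 122·i/343.

Final answer: -4/49 - 4·i·π^2/7 + 122·i/343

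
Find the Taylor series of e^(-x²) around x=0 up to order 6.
-x^6/6 + x^4/2 - x^2 + 1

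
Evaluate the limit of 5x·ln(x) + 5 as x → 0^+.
The product is a 0·∞ indeterminate form at x → 0⁺.
Rewrite the product as 5·ln(x) / x^(-1) and apply L'Hôpital, or use the standard hierarchy x^(-1) ≫ |ln x| as x → 0⁺.
The indeterminate product → 0, so the limit = 5.

Final answer: 5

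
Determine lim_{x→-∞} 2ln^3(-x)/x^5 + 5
The quotient is an ∞/∞ indeterminate form as x → -∞.
Compare growth rates of the dominant terms (exponentials ≫ polynomials ≫ logarithms), or apply L'Hôpital's rule; the quotient → 0.
Adding the constant: 0 + 5 = 5. Limit = 5.

Final answer: 5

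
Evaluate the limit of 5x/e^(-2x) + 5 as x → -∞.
The quotient is an ∞/∞ indeterminate form as x → -∞.
Compare growth rates of the dominant terms (exponentials ≫ polynomials ≫ logarithms), or apply L'Hôpital's rule; the quotient → 0.
Adding the constant: 0 + 5 = 5. Limit = 5.

Final answer: 5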